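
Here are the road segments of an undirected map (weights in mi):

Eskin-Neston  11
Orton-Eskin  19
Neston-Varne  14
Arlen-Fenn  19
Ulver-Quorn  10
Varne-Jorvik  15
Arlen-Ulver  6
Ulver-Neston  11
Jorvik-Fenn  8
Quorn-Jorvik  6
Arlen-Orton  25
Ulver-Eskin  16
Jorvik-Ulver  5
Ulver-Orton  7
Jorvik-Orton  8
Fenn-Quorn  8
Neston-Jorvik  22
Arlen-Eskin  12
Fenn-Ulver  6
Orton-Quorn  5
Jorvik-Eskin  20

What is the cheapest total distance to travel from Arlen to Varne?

26 mi

Enumerating some paths:
Arlen–Ulver–Jorvik–Varne: 6+5+15 = 26
Arlen–Ulver–Fenn–Jorvik–Varne: 6+6+8+15 = 35
Arlen–Ulver–Neston–Varne: 6+11+14 = 31
Arlen–Ulver–Orton–Jorvik–Varne: 6+7+8+15 = 36
The minimum is 26 mi via Arlen–Ulver–Jorvik–Varne.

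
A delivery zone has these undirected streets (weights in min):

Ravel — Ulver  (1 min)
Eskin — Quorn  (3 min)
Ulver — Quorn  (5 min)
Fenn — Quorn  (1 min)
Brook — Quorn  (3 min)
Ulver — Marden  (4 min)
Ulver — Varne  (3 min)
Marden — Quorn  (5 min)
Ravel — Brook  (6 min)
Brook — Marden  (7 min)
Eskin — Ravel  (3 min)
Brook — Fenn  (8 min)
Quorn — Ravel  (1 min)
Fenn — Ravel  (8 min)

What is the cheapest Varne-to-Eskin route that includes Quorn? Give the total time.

8 min

Best Varne to Quorn: Varne–Ulver–Ravel–Quorn costing 5
Shortest Quorn→Eskin: Quorn–Eskin = 3
Total via Quorn: 5 + 3 = 8 min.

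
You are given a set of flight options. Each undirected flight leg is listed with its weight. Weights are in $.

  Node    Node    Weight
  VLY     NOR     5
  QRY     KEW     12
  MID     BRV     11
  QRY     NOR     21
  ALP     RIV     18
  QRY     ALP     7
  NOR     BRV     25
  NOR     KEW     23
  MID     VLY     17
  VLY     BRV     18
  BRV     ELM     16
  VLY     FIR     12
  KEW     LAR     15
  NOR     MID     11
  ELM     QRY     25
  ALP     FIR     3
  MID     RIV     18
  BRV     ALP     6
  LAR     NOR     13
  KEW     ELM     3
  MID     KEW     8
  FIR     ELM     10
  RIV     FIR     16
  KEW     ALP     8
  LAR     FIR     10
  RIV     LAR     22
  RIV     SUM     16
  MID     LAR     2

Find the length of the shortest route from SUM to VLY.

$44

Running Dijkstra from SUM:
SUM: 0
RIV: 16  (via SUM)
FIR: 32  (via RIV)
MID: 34  (via RIV)
ALP: 34  (via RIV)
LAR: 36  (via MID)
BRV: 40  (via ALP)
QRY: 41  (via ALP)
KEW: 42  (via MID)
ELM: 42  (via FIR)
VLY: 44  (via FIR)
Shortest route: SUM → RIV → FIR → VLY = $44.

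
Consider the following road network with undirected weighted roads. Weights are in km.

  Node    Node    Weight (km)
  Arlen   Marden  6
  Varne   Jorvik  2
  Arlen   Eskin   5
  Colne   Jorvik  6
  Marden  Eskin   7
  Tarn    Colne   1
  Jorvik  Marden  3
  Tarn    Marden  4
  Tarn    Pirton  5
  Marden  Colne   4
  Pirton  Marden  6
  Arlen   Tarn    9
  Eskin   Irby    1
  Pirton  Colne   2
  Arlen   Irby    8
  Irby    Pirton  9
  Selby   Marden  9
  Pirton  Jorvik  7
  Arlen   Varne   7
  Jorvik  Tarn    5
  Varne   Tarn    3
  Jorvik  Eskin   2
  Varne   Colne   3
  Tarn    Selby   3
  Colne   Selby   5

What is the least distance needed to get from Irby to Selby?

Compare a few routes:
Irby–Eskin–Jorvik–Tarn–Selby: 1+2+5+3 = 11
Irby–Eskin–Jorvik–Varne–Colne–Tarn–Selby: 1+2+2+3+1+3 = 12
The minimum is 11 km via Irby–Eskin–Jorvik–Tarn–Selby.

11 km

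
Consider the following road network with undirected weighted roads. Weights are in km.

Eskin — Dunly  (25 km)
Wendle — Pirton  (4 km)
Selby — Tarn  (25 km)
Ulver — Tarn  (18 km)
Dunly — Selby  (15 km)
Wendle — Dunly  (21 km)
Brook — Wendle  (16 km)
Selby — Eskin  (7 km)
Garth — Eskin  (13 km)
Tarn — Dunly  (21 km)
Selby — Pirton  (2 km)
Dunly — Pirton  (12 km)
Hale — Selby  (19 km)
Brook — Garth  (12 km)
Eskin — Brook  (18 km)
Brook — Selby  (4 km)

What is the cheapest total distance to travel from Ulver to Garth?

Enumerating some paths:
Ulver → Tarn → Selby → Eskin → Garth: 18+25+7+13 = 63
Ulver → Tarn → Selby → Brook → Garth: 18+25+4+12 = 59
Cheapest is Ulver → Tarn → Selby → Brook → Garth at 59 km.

59 km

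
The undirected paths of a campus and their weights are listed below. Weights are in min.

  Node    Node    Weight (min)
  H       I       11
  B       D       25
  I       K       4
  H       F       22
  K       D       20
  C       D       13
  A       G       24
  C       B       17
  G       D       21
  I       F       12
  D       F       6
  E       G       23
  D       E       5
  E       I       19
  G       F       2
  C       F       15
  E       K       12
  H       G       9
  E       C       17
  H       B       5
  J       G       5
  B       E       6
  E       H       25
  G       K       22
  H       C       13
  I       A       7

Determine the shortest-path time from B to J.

19 min

Settle nodes by increasing distance from B:
B: 0
H: 5  (via B)
E: 6  (via B)
D: 11  (via E)
G: 14  (via H)
F: 16  (via G)
I: 16  (via H)
C: 17  (via B)
K: 18  (via E)
J: 19  (via G)
Shortest route: B → H → G → J = 19 min.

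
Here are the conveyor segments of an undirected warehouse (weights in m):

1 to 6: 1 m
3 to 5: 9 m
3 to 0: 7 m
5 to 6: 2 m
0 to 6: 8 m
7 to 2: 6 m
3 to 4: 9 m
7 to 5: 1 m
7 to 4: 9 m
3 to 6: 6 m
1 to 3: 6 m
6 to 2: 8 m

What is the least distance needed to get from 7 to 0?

11 m

Shortest distances from 7:
7: 0
5: 1  (via 7)
6: 3  (via 5)
1: 4  (via 6)
2: 6  (via 7)
3: 9  (via 6)
4: 9  (via 7)
0: 11  (via 6)
Shortest route: 7–5–6–0 = 11 m.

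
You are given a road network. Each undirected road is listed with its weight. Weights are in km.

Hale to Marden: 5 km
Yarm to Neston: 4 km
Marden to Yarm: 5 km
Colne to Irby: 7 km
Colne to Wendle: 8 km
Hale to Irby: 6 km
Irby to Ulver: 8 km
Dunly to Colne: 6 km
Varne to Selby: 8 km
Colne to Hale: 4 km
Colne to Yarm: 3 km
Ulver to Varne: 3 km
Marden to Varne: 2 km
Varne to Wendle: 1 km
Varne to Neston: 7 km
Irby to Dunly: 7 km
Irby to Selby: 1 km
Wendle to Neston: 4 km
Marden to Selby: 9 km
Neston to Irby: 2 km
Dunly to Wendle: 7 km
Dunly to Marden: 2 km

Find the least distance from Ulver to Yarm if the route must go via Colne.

15 km

Shortest Ulver→Colne: Ulver → Varne → Wendle → Colne = 12
Best Colne to Yarm: Colne → Yarm costing 3
Total via Colne: 12 + 3 = 15 km.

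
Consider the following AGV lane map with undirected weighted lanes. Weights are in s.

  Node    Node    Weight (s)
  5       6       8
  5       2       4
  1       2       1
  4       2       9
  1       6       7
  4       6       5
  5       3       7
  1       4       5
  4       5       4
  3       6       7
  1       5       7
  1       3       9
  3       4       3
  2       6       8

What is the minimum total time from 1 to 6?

7 s

Running Dijkstra from 1:
1: 0
2: 1  (via 1)
4: 5  (via 1)
5: 5  (via 2)
6: 7  (via 1)
Shortest route: 1 → 6 = 7 s.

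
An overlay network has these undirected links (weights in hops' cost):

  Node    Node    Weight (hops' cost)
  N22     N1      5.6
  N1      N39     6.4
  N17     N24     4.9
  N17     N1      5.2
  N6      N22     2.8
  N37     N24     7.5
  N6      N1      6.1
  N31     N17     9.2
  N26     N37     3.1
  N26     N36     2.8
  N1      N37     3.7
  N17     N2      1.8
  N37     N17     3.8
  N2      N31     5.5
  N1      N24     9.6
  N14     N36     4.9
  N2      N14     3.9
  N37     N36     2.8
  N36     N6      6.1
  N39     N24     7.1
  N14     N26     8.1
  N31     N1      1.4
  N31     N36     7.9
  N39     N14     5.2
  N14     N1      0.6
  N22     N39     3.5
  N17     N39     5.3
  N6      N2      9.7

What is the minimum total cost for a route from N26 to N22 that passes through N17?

15.7 hops' cost

Shortest N26→N17: N26 → N37 → N17 = 6.9
Best N17 to N22: N17 → N39 → N22 costing 8.8
Total via N17: 6.9 + 8.8 = 15.7 hops' cost.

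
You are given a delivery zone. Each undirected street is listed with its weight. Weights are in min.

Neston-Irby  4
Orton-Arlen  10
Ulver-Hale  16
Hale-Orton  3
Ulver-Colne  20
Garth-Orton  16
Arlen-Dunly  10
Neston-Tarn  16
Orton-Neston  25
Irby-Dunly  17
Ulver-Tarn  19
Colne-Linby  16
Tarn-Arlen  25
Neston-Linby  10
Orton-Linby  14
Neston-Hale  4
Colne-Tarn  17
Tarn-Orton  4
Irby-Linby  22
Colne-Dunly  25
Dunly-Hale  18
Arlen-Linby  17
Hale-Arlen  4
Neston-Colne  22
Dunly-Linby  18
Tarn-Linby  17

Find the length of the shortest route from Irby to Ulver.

24 min

Running Dijkstra from Irby:
Irby: 0
Neston: 4  (via Irby)
Hale: 8  (via Neston)
Orton: 11  (via Hale)
Arlen: 12  (via Hale)
Linby: 14  (via Neston)
Tarn: 15  (via Orton)
Dunly: 17  (via Irby)
Ulver: 24  (via Hale)
Shortest route: Irby → Neston → Hale → Ulver = 24 min.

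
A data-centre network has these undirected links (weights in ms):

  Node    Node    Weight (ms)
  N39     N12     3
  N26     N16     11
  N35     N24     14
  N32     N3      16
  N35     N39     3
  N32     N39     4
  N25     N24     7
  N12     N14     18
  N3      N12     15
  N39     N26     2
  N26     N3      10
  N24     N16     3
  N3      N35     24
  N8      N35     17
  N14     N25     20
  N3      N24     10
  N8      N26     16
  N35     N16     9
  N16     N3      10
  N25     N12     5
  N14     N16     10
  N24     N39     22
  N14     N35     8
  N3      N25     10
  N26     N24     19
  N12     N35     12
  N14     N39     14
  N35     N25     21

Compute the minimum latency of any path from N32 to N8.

Settle nodes by increasing distance from N32:
N32: 0
N39: 4  (via N32)
N26: 6  (via N39)
N35: 7  (via N39)
N12: 7  (via N39)
N25: 12  (via N12)
N14: 15  (via N35)
N16: 16  (via N35)
N3: 16  (via N32)
N24: 19  (via N25)
N8: 22  (via N26)
Shortest route: N32 → N39 → N26 → N8 = 22 ms.

22 ms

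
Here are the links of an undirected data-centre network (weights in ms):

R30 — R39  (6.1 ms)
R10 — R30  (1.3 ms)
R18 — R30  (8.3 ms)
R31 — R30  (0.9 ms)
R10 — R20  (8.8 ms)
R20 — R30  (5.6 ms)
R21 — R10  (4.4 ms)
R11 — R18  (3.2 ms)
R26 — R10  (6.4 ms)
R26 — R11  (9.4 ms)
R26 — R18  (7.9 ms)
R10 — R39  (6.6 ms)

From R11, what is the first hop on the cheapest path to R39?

R18

Enumerating some paths:
R11–R18–R30–R39: 3.2+8.3+6.1 = 17.6
R11–R26–R10–R39: 9.4+6.4+6.6 = 22.4
R11–R26–R10–R30–R39: 9.4+6.4+1.3+6.1 = 23.2
R11–R18–R30–R10–R39: 3.2+8.3+1.3+6.6 = 19.4
Cheapest is R11–R18–R30–R39 at 17.6 ms.
So from R11 the first move is to R18.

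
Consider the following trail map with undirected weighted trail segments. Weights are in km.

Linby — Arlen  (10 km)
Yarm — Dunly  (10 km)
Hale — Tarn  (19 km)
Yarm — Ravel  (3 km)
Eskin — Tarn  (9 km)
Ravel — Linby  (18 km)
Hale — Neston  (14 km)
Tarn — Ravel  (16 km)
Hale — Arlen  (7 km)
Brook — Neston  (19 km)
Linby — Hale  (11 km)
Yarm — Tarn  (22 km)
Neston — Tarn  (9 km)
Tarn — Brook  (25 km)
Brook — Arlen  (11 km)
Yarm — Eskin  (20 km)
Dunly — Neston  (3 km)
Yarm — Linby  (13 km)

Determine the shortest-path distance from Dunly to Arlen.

24 km

Running Dijkstra from Dunly:
Dunly: 0
Neston: 3  (via Dunly)
Yarm: 10  (via Dunly)
Tarn: 12  (via Neston)
Ravel: 13  (via Yarm)
Hale: 17  (via Neston)
Eskin: 21  (via Tarn)
Brook: 22  (via Neston)
Linby: 23  (via Yarm)
Arlen: 24  (via Hale)
Shortest route: Dunly → Neston → Hale → Arlen = 24 km.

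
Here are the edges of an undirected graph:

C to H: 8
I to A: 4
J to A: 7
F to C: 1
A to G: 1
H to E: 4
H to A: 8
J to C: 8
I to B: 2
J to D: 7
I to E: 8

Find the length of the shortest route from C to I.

19

Settle nodes by increasing distance from C:
C: 0
F: 1  (via C)
H: 8  (via C)
J: 8  (via C)
E: 12  (via H)
A: 15  (via J)
D: 15  (via J)
G: 16  (via A)
I: 19  (via A)
Shortest route: C–J–A–I = 19.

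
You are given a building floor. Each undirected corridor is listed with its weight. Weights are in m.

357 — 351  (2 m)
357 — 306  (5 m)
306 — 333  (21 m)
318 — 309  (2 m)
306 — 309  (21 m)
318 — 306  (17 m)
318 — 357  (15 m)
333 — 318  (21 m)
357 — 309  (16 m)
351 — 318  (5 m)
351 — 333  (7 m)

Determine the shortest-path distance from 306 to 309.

Shortest distances from 306:
306: 0
357: 5  (via 306)
351: 7  (via 357)
318: 12  (via 351)
333: 14  (via 351)
309: 14  (via 318)
Shortest route: 306–357–351–318–309 = 14 m.

14 m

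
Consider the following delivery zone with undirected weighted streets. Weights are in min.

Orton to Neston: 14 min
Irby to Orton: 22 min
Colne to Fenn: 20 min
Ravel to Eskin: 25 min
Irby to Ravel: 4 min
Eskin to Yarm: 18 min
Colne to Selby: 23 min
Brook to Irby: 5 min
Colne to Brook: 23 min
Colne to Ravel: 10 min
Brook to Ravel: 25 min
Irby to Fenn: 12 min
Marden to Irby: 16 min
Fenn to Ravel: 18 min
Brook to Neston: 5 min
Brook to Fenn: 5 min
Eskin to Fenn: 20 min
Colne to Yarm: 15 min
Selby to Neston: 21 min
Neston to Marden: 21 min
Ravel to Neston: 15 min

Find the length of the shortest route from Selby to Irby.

Settle nodes by increasing distance from Selby:
Selby: 0
Neston: 21  (via Selby)
Colne: 23  (via Selby)
Brook: 26  (via Neston)
Irby: 31  (via Brook)
Shortest route: Selby–Neston–Brook–Irby = 31 min.

31 min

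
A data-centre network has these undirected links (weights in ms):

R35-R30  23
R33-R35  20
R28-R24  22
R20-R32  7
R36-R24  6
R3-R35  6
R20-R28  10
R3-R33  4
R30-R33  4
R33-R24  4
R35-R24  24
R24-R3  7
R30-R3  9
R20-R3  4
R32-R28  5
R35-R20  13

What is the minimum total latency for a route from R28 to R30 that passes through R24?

Best R28 to R24: R28 → R20 → R3 → R24 costing 21
Shortest R24→R30: R24 → R33 → R30 = 8
Total via R24: 21 + 8 = 29 ms.

29 ms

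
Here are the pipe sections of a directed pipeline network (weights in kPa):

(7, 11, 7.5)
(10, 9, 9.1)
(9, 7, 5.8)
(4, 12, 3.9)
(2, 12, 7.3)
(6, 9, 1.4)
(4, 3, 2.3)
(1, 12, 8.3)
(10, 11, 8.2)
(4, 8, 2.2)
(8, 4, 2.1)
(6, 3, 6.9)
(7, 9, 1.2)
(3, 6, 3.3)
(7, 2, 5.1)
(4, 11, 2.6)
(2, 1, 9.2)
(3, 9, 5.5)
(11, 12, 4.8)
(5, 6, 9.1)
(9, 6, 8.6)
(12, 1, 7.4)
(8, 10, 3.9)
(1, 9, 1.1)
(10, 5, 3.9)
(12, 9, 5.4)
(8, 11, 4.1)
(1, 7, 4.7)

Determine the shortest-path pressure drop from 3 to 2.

15.6 kPa

Enumerating some paths:
3–6–9–7–2: 3.3+1.4+5.8+5.1 = 15.6
3–9–7–2: 5.5+5.8+5.1 = 16.4
Cheapest is 3–6–9–7–2 at 15.6 kPa.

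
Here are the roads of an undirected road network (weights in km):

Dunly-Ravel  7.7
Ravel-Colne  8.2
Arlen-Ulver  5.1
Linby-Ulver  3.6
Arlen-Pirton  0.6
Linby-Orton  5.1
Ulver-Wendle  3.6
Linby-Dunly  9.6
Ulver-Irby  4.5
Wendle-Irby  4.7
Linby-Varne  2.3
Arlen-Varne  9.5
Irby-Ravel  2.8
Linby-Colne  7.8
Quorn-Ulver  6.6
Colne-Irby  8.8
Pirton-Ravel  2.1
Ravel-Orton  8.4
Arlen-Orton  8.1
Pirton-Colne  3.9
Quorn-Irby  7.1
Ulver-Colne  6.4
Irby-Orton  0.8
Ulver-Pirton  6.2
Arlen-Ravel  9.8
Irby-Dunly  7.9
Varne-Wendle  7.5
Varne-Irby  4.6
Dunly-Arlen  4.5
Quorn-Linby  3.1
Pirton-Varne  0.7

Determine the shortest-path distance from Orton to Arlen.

Candidate routes:
Orton–Irby–Varne–Pirton–Arlen: 0.8+4.6+0.7+0.6 = 6.7
Orton–Irby–Ravel–Pirton–Arlen: 0.8+2.8+2.1+0.6 = 6.3
Orton–Arlen: 8.1 = 8.1
Orton–Linby–Varne–Pirton–Arlen: 5.1+2.3+0.7+0.6 = 8.7
The minimum is 6.3 km via Orton–Irby–Ravel–Pirton–Arlen.

6.3 km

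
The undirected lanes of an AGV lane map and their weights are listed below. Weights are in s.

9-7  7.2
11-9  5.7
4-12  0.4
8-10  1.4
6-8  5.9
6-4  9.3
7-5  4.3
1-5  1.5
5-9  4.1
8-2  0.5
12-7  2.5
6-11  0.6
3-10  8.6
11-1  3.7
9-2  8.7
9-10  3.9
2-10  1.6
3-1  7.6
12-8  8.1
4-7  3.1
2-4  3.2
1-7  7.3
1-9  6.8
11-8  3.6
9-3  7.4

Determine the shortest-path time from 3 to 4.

13.4 s

Settle nodes by increasing distance from 3:
3: 0
9: 7.4  (via 3)
1: 7.6  (via 3)
10: 8.6  (via 3)
5: 9.1  (via 1)
8: 10  (via 10)
2: 10.2  (via 10)
11: 11.3  (via 1)
6: 11.9  (via 11)
4: 13.4  (via 2)
Shortest route: 3–10–2–4 = 13.4 s.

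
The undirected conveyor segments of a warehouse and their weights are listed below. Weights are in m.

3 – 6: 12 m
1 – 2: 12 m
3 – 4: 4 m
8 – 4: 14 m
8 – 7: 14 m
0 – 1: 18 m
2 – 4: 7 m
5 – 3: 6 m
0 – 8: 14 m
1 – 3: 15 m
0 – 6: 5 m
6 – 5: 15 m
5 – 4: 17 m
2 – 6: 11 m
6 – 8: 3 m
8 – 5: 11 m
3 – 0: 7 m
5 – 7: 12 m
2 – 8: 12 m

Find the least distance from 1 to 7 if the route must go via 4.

Best 1 to 4: 1 → 2 → 4 costing 19
Best 4 to 7: 4 → 3 → 5 → 7 costing 22
Total via 4: 19 + 22 = 41 m.

41 m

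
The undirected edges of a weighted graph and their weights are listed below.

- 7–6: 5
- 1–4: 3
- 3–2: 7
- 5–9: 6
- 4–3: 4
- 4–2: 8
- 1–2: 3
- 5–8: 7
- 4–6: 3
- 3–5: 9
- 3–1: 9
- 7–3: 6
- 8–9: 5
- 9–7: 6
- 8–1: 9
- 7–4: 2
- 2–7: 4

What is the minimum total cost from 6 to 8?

15

Enumerating some paths:
6–7–9–8: 5+6+5 = 16
6–4–7–9–8: 3+2+6+5 = 16
6–4–1–8: 3+3+9 = 15
The minimum is 15 via 6–4–1–8.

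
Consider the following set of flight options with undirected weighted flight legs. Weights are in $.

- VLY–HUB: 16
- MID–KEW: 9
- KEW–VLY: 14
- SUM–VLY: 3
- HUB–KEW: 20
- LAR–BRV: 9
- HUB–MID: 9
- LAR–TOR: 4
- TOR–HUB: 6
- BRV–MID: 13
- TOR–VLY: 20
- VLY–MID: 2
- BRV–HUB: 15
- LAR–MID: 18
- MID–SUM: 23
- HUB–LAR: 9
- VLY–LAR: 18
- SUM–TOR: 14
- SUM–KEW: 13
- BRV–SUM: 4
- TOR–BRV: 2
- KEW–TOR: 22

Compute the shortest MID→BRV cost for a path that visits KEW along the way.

Best MID to KEW: MID → KEW costing 9
Shortest KEW→BRV: KEW → SUM → BRV = 17
Total via KEW: 9 + 17 = $26.

$26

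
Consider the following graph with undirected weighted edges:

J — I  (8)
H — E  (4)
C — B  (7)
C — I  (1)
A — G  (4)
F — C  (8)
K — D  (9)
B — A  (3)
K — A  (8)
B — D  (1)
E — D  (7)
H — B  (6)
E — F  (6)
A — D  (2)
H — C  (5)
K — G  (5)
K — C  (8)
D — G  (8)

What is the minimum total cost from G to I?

14

Compare a few routes:
G–K–C–I: 5+8+1 = 14
G–A–D–B–C–I: 4+2+1+7+1 = 15
G–D–B–C–I: 8+1+7+1 = 17
G–A–B–C–I: 4+3+7+1 = 15
Cheapest is G–K–C–I at 14.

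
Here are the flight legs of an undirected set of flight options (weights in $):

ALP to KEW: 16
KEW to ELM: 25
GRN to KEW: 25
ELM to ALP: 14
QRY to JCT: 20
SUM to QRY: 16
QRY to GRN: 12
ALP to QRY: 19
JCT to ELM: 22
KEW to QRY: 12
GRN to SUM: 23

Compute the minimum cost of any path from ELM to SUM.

$49

Candidate routes:
ELM–KEW–QRY–SUM: 25+12+16 = 53
ELM–ALP–KEW–QRY–SUM: 14+16+12+16 = 58
ELM–ALP–QRY–SUM: 14+19+16 = 49
ELM–JCT–QRY–SUM: 22+20+16 = 58
The minimum is $49 via ELM–ALP–QRY–SUM.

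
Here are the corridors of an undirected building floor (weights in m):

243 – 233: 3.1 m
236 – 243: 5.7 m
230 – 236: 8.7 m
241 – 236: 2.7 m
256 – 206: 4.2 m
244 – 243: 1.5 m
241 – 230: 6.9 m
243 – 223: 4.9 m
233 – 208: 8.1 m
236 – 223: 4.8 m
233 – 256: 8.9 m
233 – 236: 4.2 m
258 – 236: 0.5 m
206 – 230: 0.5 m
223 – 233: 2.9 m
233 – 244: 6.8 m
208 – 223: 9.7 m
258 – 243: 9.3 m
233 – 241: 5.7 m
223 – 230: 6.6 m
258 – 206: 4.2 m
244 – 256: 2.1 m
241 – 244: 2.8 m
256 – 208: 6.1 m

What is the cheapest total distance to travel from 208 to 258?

12.8 m

Settle nodes by increasing distance from 208:
208: 0
256: 6.1  (via 208)
233: 8.1  (via 208)
244: 8.2  (via 256)
243: 9.7  (via 244)
223: 9.7  (via 208)
206: 10.3  (via 256)
230: 10.8  (via 206)
241: 11  (via 244)
236: 12.3  (via 233)
258: 12.8  (via 236)
Shortest route: 208 → 233 → 236 → 258 = 12.8 m.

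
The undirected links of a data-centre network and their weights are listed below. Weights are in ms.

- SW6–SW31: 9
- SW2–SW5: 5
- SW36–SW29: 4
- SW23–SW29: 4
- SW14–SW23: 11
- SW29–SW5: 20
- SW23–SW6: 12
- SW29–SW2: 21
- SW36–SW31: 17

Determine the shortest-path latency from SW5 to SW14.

Shortest distances from SW5:
SW5: 0
SW2: 5  (via SW5)
SW29: 20  (via SW5)
SW36: 24  (via SW29)
SW23: 24  (via SW29)
SW14: 35  (via SW23)
Shortest route: SW5–SW29–SW23–SW14 = 35 ms.

35 ms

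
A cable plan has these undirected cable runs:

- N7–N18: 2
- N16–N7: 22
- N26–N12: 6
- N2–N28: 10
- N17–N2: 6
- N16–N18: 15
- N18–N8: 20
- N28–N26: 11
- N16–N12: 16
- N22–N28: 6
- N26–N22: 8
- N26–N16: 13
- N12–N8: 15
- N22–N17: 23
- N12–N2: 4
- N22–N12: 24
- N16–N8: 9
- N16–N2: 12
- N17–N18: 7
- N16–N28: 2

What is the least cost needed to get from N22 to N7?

Settle nodes by increasing distance from N22:
N22: 0
N28: 6  (via N22)
N16: 8  (via N28)
N26: 8  (via N22)
N12: 14  (via N26)
N2: 16  (via N28)
N8: 17  (via N16)
N17: 22  (via N2)
N18: 23  (via N16)
N7: 25  (via N18)
Shortest route: N22 → N28 → N16 → N18 → N7 = 25.

25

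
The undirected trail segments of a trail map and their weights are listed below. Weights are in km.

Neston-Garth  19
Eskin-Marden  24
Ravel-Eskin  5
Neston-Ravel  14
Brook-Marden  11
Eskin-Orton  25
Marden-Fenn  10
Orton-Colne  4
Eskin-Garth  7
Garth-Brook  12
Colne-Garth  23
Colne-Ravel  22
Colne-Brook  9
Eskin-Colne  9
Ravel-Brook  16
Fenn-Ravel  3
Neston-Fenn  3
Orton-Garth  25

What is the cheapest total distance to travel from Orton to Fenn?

21 km

Running Dijkstra from Orton:
Orton: 0
Colne: 4  (via Orton)
Brook: 13  (via Colne)
Eskin: 13  (via Colne)
Ravel: 18  (via Eskin)
Garth: 20  (via Eskin)
Fenn: 21  (via Ravel)
Shortest route: Orton–Colne–Eskin–Ravel–Fenn = 21 km.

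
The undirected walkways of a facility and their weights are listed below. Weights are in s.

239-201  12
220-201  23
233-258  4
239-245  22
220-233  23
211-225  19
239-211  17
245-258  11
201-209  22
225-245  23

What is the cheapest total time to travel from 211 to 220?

Candidate routes:
211 - 239 - 245 - 258 - 233 - 220: 17+22+11+4+23 = 77
211 - 225 - 245 - 258 - 233 - 220: 19+23+11+4+23 = 80
211 - 239 - 201 - 220: 17+12+23 = 52
Cheapest is 211 - 239 - 201 - 220 at 52 s.

52 s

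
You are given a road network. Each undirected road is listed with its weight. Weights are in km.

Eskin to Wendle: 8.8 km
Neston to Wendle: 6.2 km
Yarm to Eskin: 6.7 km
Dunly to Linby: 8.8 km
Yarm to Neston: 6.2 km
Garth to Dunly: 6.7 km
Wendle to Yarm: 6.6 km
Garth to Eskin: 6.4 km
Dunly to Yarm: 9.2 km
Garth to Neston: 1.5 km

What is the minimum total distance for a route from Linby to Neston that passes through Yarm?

24.2 km

Best Linby to Yarm: Linby–Dunly–Yarm costing 18
Best Yarm to Neston: Yarm–Neston costing 6.2
Total via Yarm: 18 + 6.2 = 24.2 km.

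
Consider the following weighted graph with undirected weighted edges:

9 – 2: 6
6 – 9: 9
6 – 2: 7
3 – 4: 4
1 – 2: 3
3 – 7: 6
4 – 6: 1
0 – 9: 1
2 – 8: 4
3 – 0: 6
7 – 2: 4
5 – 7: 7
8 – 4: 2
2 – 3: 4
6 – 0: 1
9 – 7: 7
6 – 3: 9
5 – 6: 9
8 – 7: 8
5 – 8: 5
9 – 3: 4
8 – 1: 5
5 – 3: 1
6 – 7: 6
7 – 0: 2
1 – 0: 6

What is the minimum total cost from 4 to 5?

Enumerating some paths:
4–8–5: 2+5 = 7
4–6–0–9–3–5: 1+1+1+4+1 = 8
4–3–5: 4+1 = 5
The minimum is 5 via 4–3–5.

5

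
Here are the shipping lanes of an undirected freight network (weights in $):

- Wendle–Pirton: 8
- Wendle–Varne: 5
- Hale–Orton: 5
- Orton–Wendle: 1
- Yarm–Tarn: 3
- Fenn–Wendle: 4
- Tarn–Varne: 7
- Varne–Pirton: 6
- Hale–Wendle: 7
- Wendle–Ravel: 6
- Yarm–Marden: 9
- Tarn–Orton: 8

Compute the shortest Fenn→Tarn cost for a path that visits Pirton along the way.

$25

Best Fenn to Pirton: Fenn–Wendle–Pirton costing 12
Shortest Pirton→Tarn: Pirton–Varne–Tarn = 13
Total via Pirton: 12 + 13 = $25.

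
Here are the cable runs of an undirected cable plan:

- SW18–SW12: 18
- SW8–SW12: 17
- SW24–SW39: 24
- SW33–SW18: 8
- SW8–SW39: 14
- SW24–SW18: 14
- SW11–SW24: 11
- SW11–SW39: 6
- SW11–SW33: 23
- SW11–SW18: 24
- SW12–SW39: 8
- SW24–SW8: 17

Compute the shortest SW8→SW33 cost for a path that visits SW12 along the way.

43

Shortest SW8→SW12: SW8–SW12 = 17
Best SW12 to SW33: SW12–SW18–SW33 costing 26
Total via SW12: 17 + 26 = 43.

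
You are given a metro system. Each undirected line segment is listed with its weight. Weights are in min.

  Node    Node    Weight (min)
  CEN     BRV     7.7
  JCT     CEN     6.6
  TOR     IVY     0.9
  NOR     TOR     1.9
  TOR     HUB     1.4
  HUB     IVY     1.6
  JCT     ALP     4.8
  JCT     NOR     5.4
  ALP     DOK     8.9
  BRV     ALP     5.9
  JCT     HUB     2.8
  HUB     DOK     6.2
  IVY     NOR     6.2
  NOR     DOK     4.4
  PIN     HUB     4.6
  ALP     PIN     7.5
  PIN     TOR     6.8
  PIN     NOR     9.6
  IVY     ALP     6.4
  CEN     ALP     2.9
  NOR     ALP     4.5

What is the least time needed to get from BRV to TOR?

Enumerating some paths:
BRV → ALP → IVY → TOR: 5.9+6.4+0.9 = 13.2
BRV → ALP → JCT → HUB → TOR: 5.9+4.8+2.8+1.4 = 14.9
BRV → ALP → NOR → TOR: 5.9+4.5+1.9 = 12.3
The minimum is 12.3 min via BRV → ALP → NOR → TOR.

12.3 min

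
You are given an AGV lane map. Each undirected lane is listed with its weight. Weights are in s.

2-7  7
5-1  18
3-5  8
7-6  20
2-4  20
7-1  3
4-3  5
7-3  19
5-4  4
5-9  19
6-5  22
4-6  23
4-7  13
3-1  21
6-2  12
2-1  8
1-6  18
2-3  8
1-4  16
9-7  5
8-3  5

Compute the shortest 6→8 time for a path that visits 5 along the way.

Best 6 to 5: 6–5 costing 22
Shortest 5→8: 5–3–8 = 13
Total via 5: 22 + 13 = 35 s.

35 s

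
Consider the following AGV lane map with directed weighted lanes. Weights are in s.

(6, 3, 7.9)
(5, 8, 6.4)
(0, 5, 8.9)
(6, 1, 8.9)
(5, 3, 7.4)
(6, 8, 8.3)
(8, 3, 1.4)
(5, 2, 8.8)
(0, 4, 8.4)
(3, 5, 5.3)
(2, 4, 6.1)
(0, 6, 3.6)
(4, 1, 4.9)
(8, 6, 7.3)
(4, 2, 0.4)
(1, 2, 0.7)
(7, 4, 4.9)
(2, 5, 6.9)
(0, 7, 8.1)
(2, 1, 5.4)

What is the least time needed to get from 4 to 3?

Compare a few routes:
4 → 2 → 5 → 3: 0.4+6.9+7.4 = 14.7
4 → 2 → 5 → 8 → 3: 0.4+6.9+6.4+1.4 = 15.1
The minimum is 14.7 s via 4 → 2 → 5 → 3.

14.7 s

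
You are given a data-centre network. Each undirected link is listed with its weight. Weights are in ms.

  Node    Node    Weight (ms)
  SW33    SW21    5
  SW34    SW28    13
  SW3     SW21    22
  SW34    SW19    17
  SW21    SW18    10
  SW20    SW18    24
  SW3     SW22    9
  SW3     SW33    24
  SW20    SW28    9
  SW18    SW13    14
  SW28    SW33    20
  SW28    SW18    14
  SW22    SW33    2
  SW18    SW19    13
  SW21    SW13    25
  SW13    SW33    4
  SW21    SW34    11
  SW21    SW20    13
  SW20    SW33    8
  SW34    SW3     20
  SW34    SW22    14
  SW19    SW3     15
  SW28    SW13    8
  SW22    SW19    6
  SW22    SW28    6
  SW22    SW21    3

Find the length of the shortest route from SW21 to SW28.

Settle nodes by increasing distance from SW21:
SW21: 0
SW22: 3  (via SW21)
SW33: 5  (via SW21)
SW19: 9  (via SW22)
SW13: 9  (via SW33)
SW28: 9  (via SW22)
Shortest route: SW21–SW22–SW28 = 9 ms.

9 ms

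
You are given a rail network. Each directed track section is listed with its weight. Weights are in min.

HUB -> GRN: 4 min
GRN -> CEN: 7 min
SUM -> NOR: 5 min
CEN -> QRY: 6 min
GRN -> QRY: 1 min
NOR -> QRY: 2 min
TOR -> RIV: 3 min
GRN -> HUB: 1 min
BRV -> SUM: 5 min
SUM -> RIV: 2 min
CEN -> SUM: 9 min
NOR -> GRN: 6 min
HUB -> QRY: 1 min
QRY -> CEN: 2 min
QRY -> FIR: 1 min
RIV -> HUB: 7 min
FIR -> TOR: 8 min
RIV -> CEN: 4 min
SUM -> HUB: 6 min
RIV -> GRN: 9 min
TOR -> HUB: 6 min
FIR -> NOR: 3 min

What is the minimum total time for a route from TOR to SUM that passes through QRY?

18 min

Shortest TOR→QRY: TOR → HUB → QRY = 7
Best QRY to SUM: QRY → CEN → SUM costing 11
Total via QRY: 7 + 11 = 18 min.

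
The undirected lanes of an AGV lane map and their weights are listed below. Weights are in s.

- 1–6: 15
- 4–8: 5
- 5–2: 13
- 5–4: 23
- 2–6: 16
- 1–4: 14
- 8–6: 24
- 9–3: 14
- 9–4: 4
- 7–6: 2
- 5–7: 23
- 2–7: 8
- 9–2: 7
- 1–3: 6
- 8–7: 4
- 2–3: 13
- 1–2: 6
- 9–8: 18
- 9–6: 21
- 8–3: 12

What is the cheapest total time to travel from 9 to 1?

Shortest distances from 9:
9: 0
4: 4  (via 9)
2: 7  (via 9)
8: 9  (via 4)
1: 13  (via 2)
Shortest route: 9–2–1 = 13 s.

13 s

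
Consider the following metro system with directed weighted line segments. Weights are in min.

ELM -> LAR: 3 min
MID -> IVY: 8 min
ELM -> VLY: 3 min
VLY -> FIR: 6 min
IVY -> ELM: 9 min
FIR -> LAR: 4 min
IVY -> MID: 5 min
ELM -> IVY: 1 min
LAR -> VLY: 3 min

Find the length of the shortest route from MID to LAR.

Settle nodes by increasing distance from MID:
MID: 0
IVY: 8  (via MID)
ELM: 17  (via IVY)
LAR: 20  (via ELM)
Shortest route: MID–IVY–ELM–LAR = 20 min.

20 min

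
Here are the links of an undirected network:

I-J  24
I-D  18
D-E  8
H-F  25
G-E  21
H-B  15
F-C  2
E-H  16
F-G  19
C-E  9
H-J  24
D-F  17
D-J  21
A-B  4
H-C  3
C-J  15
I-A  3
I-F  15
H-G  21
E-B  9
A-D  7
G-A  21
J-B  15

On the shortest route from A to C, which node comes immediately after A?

I

Compare a few routes:
A → I → F → C: 3+15+2 = 20
A → B → H → C: 4+15+3 = 22
A → D → E → C: 7+8+9 = 24
A → B → E → C: 4+9+9 = 22
Cheapest is A → I → F → C at 20.
So from A the first move is to I.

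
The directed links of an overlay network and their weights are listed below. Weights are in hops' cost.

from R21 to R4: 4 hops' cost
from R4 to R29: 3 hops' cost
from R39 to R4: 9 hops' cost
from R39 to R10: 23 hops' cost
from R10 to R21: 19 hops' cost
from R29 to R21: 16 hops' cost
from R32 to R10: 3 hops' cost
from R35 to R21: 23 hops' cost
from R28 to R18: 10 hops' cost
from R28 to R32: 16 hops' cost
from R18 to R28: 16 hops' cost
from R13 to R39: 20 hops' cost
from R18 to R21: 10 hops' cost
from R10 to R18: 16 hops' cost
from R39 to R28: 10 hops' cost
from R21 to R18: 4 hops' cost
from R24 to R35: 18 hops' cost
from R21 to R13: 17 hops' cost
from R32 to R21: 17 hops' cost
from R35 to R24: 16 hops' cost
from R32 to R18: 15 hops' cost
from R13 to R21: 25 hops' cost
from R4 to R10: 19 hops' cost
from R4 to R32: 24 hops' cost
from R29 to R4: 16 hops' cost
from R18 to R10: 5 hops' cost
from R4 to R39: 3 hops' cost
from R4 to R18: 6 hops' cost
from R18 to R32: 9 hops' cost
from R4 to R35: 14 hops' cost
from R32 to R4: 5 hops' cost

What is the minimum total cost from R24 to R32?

Candidate routes:
R24 - R35 - R21 - R18 - R32: 18+23+4+9 = 54
R24 - R35 - R21 - R4 - R18 - R32: 18+23+4+6+9 = 60
R24 - R35 - R21 - R4 - R32: 18+23+4+24 = 69
Cheapest is R24 - R35 - R21 - R18 - R32 at 54 hops' cost.

54 hops' cost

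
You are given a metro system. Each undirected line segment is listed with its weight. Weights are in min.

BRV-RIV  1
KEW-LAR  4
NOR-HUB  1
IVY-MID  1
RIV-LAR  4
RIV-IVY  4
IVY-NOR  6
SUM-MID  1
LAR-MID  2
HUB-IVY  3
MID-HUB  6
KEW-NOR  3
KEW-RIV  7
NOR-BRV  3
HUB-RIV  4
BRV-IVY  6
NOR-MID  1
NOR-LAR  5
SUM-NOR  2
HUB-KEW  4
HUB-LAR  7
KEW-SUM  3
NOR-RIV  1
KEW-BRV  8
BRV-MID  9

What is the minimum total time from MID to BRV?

3 min

Enumerating some paths:
MID → NOR → BRV: 1+3 = 4
MID → NOR → RIV → BRV: 1+1+1 = 3
Cheapest is MID → NOR → RIV → BRV at 3 min.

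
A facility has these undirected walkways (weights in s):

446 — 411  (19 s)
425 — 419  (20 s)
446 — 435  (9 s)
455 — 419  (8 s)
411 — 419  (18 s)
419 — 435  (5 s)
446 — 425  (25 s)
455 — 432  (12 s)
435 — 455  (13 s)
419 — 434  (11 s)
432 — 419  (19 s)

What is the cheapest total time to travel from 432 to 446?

Candidate routes:
432 - 455 - 435 - 446: 12+13+9 = 34
432 - 419 - 435 - 446: 19+5+9 = 33
The minimum is 33 s via 432 - 419 - 435 - 446.

33 s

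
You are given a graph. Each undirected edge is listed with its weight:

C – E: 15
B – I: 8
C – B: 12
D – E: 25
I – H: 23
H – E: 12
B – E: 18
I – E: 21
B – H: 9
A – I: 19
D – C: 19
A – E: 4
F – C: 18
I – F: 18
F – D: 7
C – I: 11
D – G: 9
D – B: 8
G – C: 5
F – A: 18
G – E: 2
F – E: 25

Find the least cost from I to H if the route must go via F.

42

Best I to F: I → F costing 18
Shortest F→H: F → D → B → H = 24
Total via F: 18 + 24 = 42.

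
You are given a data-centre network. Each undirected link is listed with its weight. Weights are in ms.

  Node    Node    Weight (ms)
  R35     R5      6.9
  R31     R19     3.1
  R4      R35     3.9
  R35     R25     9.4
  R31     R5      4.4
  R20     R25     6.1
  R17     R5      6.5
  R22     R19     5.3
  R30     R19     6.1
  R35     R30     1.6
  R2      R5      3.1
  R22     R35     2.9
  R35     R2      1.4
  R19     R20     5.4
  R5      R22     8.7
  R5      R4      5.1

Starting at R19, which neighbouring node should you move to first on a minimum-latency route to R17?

Enumerating some paths:
R19–R30–R35–R2–R5–R17: 6.1+1.6+1.4+3.1+6.5 = 18.7
R19–R31–R5–R17: 3.1+4.4+6.5 = 14
The minimum is 14 ms via R19–R31–R5–R17.
So from R19 the first move is to R31.

R31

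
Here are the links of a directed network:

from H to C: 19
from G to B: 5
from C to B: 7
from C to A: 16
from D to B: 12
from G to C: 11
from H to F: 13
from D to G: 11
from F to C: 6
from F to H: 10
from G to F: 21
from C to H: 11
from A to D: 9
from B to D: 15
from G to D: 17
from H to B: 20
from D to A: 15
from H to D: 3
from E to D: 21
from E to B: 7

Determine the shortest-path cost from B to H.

Enumerating some paths:
B → D → G → C → H: 15+11+11+11 = 48
B → D → G → F → H: 15+11+21+10 = 57
The minimum is 48 via B → D → G → C → H.

48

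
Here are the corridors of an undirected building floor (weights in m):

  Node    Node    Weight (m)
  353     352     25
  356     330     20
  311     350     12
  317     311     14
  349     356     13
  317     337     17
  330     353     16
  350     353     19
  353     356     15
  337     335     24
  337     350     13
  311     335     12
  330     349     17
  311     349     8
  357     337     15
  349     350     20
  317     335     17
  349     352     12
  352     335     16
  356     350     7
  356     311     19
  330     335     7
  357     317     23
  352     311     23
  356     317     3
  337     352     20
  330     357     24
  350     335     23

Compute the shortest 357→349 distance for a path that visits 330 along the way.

Best 357 to 330: 357–330 costing 24
Best 330 to 349: 330–349 costing 17
Total via 330: 24 + 17 = 41 m.

41 m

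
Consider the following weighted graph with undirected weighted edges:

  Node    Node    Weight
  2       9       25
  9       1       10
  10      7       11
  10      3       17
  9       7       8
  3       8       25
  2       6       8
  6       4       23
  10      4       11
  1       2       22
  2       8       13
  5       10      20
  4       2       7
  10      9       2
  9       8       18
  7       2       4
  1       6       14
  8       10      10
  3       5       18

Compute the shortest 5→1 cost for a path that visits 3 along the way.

47

Best 5 to 3: 5–3 costing 18
Best 3 to 1: 3–10–9–1 costing 29
Total via 3: 18 + 29 = 47.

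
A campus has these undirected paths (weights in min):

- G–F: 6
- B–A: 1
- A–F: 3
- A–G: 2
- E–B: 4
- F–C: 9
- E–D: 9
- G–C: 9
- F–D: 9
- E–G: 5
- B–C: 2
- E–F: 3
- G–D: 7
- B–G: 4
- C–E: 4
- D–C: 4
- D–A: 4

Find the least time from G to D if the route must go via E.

13 min

Best G to E: G–E costing 5
Shortest E→D: E–C–D = 8
Total via E: 5 + 8 = 13 min.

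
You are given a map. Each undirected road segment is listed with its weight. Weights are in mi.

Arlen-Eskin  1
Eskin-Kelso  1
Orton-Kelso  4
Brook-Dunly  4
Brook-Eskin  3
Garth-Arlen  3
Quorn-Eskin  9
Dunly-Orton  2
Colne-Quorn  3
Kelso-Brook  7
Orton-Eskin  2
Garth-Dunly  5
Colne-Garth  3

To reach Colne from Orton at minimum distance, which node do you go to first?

Enumerating some paths:
Orton–Kelso–Eskin–Arlen–Garth–Colne: 4+1+1+3+3 = 12
Orton–Eskin–Arlen–Garth–Colne: 2+1+3+3 = 9
Orton–Eskin–Quorn–Colne: 2+9+3 = 14
Orton–Dunly–Garth–Colne: 2+5+3 = 10
The minimum is 9 mi via Orton–Eskin–Arlen–Garth–Colne.
So from Orton the first move is to Eskin.

Eskin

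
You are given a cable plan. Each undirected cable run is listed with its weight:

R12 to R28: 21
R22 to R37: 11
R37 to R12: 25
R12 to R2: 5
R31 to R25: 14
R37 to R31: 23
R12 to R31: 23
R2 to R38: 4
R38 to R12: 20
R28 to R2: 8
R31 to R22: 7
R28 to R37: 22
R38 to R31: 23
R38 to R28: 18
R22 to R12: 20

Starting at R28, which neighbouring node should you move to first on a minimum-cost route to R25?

R2

Compare a few routes:
R28 → R2 → R12 → R31 → R25: 8+5+23+14 = 50
R28 → R2 → R38 → R31 → R25: 8+4+23+14 = 49
The minimum is 49 via R28 → R2 → R38 → R31 → R25.
So from R28 the first move is to R2.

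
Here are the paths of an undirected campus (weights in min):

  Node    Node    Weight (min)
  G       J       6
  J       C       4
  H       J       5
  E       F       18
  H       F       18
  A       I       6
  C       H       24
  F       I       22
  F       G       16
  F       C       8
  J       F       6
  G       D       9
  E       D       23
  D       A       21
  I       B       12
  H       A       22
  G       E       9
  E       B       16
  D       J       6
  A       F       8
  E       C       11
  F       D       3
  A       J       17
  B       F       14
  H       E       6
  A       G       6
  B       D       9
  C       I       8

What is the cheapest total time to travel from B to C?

19 min

Candidate routes:
B - I - C: 12+8 = 20
B - D - F - J - C: 9+3+6+4 = 22
B - D - F - C: 9+3+8 = 20
B - D - J - C: 9+6+4 = 19
The minimum is 19 min via B - D - J - C.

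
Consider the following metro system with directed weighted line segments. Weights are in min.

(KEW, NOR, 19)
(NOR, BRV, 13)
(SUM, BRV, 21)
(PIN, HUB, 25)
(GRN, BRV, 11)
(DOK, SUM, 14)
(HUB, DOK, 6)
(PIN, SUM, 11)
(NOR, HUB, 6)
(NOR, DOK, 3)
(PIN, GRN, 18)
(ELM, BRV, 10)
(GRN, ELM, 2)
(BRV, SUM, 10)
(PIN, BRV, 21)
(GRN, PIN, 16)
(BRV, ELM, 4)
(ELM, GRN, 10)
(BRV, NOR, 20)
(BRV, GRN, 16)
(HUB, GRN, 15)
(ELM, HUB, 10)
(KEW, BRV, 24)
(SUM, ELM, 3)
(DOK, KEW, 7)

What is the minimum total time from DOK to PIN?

43 min

Enumerating some paths:
DOK → SUM → ELM → HUB → GRN → PIN: 14+3+10+15+16 = 58
DOK → SUM → ELM → GRN → PIN: 14+3+10+16 = 43
The minimum is 43 min via DOK → SUM → ELM → GRN → PIN.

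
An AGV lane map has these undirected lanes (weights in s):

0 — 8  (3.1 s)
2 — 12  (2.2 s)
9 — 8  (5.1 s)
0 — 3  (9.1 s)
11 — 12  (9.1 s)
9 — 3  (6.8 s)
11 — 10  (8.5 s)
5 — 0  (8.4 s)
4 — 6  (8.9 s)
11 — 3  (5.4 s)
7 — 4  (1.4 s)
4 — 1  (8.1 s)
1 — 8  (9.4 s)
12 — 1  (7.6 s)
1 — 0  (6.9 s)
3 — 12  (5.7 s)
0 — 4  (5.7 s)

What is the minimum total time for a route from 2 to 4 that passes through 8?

Shortest 2→8: 2 → 12 → 1 → 8 = 19.2
Best 8 to 4: 8 → 0 → 4 costing 8.8
Total via 8: 19.2 + 8.8 = 28 s.

28 s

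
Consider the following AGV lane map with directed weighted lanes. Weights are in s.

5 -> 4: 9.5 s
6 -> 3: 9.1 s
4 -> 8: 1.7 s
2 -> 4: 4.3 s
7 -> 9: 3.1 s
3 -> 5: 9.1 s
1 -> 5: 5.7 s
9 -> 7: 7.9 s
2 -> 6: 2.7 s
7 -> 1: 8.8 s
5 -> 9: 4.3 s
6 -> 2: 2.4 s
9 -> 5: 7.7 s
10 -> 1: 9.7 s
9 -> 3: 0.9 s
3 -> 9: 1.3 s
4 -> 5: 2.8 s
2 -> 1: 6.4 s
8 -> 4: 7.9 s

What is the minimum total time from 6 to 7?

18.3 s

Settle nodes by increasing distance from 6:
6: 0
2: 2.4  (via 6)
4: 6.7  (via 2)
8: 8.4  (via 4)
1: 8.8  (via 2)
3: 9.1  (via 6)
5: 9.5  (via 4)
9: 10.4  (via 3)
7: 18.3  (via 9)
Shortest route: 6 → 3 → 9 → 7 = 18.3 s.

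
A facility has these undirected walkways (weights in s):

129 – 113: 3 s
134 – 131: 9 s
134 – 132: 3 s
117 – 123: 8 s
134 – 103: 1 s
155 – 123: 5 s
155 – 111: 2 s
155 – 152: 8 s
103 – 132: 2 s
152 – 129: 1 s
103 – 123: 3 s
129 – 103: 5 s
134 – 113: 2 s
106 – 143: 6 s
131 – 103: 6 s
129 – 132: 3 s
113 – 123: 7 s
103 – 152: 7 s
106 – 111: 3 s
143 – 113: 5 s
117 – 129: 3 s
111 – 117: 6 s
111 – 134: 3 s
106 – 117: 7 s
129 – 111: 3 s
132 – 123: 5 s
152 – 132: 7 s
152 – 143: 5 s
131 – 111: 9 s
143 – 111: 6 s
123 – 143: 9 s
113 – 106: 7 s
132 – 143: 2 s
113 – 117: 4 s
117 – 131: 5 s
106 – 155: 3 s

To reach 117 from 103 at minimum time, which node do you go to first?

134

Candidate routes:
103 → 129 → 117: 5+3 = 8
103 → 134 → 113 → 117: 1+2+4 = 7
103 → 134 → 113 → 129 → 117: 1+2+3+3 = 9
103 → 132 → 129 → 117: 2+3+3 = 8
Cheapest is 103 → 134 → 113 → 117 at 7 s.
So from 103 the first move is to 134.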